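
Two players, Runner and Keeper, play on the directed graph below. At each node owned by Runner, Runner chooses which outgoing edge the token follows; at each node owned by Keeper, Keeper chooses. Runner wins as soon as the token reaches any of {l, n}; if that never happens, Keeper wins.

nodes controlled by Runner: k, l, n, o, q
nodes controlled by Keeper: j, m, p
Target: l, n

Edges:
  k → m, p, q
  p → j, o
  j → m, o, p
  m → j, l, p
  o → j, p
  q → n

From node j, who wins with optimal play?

Keeper

A0 = {l, n}
A1: add {q} — q (Runner) has q→n.
A2: add {k} — k (Runner) has k→q.
A3 = A2; e.g. j (Keeper) can still go to m. Fixed point.
j never enters the attractor, so Keeper can avoid the target forever.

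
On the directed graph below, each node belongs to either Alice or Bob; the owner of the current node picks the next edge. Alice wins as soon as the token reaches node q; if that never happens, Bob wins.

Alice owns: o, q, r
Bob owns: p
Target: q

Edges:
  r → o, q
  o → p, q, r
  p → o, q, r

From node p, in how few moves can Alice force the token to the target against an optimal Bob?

A0 = {q}
A1: add {o, r} — o (Alice) has o→q; r (Alice) has r→q.
A2: add {p} — p (Bob): all of {o, q, r} already in.
A2 = all vertices. Fixed point.
p enters the attractor at level 2, so Alice can force the target in 2 moves from there.

2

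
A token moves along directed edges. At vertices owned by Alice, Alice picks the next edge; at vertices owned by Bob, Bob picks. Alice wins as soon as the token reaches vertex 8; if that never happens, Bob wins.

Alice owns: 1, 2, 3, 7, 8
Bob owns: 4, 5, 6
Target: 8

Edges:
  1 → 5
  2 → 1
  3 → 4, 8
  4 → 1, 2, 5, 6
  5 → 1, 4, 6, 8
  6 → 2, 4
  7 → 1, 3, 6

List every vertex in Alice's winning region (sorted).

3, 7, 8

A0 = {8}
A1: add {3} — 3 (Alice) has 3→8.
A2: add {7} — 7 (Alice) has 7→3.
A3 = A2; e.g. 1 (Alice) has no edge into A2. Fixed point.
Alice's winning region = {3, 7, 8}.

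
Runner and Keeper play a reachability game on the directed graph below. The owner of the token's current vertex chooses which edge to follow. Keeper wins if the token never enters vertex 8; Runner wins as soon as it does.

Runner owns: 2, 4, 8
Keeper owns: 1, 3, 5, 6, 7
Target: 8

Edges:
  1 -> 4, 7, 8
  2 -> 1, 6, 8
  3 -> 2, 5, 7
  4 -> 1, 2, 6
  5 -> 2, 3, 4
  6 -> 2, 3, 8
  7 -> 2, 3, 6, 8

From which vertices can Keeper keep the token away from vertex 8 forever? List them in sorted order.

1, 3, 5, 6, 7

A0 = {8}
A1: add {2} — 2 (Runner) has 2→8.
A2: add {4} — 4 (Runner) has 4→2.
A3 = A2; e.g. 1 (Keeper) can still go to 7. Fixed point.
Runner's attractor = {2, 4, 8}; Keeper avoids the target exactly from the complement.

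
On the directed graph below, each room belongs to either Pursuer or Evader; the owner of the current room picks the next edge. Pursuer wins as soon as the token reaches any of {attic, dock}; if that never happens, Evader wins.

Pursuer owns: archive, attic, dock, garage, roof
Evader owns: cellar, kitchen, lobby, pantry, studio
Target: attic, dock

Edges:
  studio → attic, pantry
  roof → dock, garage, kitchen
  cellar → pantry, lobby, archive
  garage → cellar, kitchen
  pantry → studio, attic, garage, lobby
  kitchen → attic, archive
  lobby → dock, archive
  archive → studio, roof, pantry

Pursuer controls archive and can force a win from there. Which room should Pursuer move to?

roof

A0 = {attic, dock}
A1: add {roof} — roof (Pursuer) has roof→dock.
A2: add {archive} — archive (Pursuer) has archive→roof.
A3: add {kitchen, lobby} — kitchen (Evader): all of {attic, archive} already in; lobby (Evader): all of {dock, archive} already in.
A4: add {garage} — garage (Pursuer) has garage→kitchen.
A5 = A4; e.g. studio (Evader) can still go to pantry. Fixed point.
From archive, successor roof is in the attractor (rank 1); the other successors pantry, studio are not.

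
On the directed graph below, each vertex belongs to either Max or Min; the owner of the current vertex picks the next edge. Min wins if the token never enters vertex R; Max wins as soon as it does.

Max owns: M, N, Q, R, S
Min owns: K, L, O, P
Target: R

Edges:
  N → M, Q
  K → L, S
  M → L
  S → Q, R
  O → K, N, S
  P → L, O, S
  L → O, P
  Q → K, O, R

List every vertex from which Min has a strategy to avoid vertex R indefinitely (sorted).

K, L, M, O, P

A0 = {R}
A1: add {Q, S} — Q (Max) has Q→R; S (Max) has S→R.
A2: add {N} — N (Max) has N→Q.
A3 = A2; e.g. K (Min) can still go to L. Fixed point.
Max's attractor = {N, Q, R, S}; Min avoids the target exactly from the complement.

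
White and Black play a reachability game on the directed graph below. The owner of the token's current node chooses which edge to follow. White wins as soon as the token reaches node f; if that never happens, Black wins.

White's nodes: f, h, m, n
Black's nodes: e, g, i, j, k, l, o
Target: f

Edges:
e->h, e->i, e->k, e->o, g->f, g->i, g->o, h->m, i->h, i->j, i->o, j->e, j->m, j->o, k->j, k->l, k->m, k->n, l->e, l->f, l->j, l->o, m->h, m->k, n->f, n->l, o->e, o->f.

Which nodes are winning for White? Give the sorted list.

A0 = {f}
A1: add {n} — n (White) has n→f.
A2 = A1; e.g. e (Black) can still go to h. Fixed point.
White's winning region = {f, n}.

f, n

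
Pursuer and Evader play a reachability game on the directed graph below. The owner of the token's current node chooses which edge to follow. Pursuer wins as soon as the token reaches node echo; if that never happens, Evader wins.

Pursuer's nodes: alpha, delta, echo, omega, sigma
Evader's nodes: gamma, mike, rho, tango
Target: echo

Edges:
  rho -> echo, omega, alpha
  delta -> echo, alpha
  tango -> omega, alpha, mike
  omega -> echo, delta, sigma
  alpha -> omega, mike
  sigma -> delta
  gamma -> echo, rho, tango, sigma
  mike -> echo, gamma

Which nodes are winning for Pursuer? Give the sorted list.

A0 = {echo}
A1: add {delta, omega} — delta (Pursuer) has delta→echo; omega (Pursuer) has omega→echo.
A2: add {alpha, sigma} — alpha (Pursuer) has alpha→omega; sigma (Pursuer) has sigma→delta.
A3: add {rho} — rho (Evader): all of {echo, omega, alpha} already in.
A4 = A3; e.g. tango (Evader) can still go to mike. Fixed point.
Pursuer's winning region = {alpha, delta, echo, omega, rho, sigma}.

alpha, delta, echo, omega, rho, sigma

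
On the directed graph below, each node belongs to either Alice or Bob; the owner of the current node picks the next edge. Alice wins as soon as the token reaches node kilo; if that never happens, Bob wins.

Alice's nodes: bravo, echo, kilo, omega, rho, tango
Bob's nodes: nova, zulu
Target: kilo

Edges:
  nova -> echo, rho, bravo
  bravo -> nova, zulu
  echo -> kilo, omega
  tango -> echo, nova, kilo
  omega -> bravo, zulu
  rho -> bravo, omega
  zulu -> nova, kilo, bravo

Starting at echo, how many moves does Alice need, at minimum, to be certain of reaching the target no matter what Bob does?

1

A0 = {kilo}
A1: add {echo, tango} — echo (Alice) has echo→kilo; tango (Alice) has tango→kilo.
A2 = A1; e.g. nova (Bob) can still go to rho. Fixed point.
echo enters the attractor at level 1, so Alice can force the target in 1 move from there.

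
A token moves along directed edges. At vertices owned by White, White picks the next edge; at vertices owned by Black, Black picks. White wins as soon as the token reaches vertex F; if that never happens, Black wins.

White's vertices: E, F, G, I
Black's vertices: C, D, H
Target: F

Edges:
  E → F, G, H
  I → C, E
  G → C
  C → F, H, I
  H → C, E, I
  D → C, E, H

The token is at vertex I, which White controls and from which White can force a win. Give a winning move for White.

E

A0 = {F}
A1: add {E} — E (White) has E→F.
A2: add {I} — I (White) has I→E.
A3 = A2; e.g. C (Black) can still go to H. Fixed point.
From I, successor E is in the attractor (rank 1); the other successor C is not.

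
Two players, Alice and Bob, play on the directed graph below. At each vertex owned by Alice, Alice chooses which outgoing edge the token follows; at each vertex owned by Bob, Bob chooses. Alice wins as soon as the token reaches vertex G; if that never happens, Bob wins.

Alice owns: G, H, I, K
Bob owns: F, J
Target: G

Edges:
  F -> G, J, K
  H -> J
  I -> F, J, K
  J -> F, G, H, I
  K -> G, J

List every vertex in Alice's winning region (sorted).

G, I, K

A0 = {G}
A1: add {K} — K (Alice) has K→G.
A2: add {I} — I (Alice) has I→K.
A3 = A2; e.g. F (Bob) can still go to J. Fixed point.
Alice's winning region = {G, I, K}.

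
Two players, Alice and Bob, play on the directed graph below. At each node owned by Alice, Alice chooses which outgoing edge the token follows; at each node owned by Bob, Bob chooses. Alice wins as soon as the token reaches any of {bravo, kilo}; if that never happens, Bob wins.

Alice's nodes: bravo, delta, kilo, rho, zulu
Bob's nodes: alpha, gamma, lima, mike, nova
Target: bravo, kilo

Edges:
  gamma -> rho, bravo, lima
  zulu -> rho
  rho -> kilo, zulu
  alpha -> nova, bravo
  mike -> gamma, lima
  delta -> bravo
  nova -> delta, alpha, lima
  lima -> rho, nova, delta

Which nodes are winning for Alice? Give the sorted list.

bravo, delta, kilo, rho, zulu

A0 = {bravo, kilo}
A1: add {delta, rho} — rho (Alice) has rho→kilo; delta (Alice) has delta→bravo.
A2: add {zulu} — zulu (Alice) has zulu→rho.
A3 = A2; e.g. mike (Bob) can still go to gamma. Fixed point.
Alice's winning region = {bravo, delta, kilo, rho, zulu}.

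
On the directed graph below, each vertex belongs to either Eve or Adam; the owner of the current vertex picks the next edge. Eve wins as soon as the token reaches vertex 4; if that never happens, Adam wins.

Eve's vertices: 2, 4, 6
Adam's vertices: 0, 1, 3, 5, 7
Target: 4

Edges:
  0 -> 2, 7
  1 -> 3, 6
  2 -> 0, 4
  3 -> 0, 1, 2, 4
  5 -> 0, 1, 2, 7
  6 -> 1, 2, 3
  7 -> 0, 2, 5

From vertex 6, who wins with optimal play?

A0 = {4}
A1: add {2} — 2 (Eve) has 2→4.
A2: add {6} — 6 (Eve) has 6→2.
A3 = A2; e.g. 0 (Adam) can still go to 7. Fixed point.
6 ∈ A2, so Eve can force the target.

Eve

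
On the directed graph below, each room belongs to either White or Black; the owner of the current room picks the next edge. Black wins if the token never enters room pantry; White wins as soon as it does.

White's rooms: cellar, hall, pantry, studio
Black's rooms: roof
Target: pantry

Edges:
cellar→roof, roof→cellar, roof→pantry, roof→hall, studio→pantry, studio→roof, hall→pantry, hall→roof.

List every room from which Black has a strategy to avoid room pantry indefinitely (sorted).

A0 = {pantry}
A1: add {hall, studio} — studio (White) has studio→pantry; hall (White) has hall→pantry.
A2 = A1; e.g. cellar (White) has no edge into A1. Fixed point.
White's attractor = {hall, pantry, studio}; Black avoids the target exactly from the complement.

cellar, roof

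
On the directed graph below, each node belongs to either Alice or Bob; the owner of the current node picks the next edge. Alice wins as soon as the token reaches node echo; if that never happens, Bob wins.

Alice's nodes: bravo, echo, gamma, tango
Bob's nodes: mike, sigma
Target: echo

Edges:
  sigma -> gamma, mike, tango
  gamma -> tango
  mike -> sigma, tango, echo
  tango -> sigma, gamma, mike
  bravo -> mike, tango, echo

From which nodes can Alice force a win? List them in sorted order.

bravo, echo

A0 = {echo}
A1: add {bravo} — bravo (Alice) has bravo→echo.
A2 = A1; e.g. sigma (Bob) can still go to gamma. Fixed point.
Alice's winning region = {bravo, echo}.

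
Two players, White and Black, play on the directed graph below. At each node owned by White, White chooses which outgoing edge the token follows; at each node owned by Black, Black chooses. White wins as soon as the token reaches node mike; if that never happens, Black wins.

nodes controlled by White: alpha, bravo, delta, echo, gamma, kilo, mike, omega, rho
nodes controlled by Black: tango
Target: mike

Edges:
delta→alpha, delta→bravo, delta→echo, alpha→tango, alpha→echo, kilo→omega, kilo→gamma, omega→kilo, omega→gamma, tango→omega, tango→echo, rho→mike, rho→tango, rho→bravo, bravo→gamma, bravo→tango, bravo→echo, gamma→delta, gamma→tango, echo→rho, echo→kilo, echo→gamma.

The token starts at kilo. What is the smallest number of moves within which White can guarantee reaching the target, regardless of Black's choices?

5

A0 = {mike}
A1: add {rho} — rho (White) has rho→mike.
A2: add {echo} — echo (White) has echo→rho.
A3: add {alpha, bravo, delta} — delta (White) has delta→echo; alpha (White) has alpha→echo; bravo (White) has bravo→echo.
A4: add {gamma} — gamma (White) has gamma→delta.
A5: add {kilo, omega} — kilo (White) has kilo→gamma; omega (White) has omega→gamma.
kilo enters the attractor at level 5, so White can force the target in 5 moves from there.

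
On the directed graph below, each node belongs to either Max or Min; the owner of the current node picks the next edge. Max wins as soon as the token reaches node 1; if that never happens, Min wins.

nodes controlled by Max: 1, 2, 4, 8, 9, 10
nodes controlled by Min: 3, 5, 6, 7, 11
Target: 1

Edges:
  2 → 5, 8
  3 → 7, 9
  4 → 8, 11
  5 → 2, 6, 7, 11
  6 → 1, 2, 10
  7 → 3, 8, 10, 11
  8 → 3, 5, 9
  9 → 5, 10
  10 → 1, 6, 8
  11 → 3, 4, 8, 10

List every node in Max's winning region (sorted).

A0 = {1}
A1: add {10} — 10 (Max) has 10→1.
A2: add {9} — 9 (Max) has 9→10.
A3: add {8} — 8 (Max) has 8→9.
A4: add {2, 4} — 2 (Max) has 2→8; 4 (Max) has 4→8.
A5: add {6} — 6 (Min): all of {1, 2, 10} already in.
A6 = A5; e.g. 3 (Min) can still go to 7. Fixed point.
Max's winning region = {1, 2, 4, 6, 8, 9, 10}.

1, 2, 4, 6, 8, 9, 10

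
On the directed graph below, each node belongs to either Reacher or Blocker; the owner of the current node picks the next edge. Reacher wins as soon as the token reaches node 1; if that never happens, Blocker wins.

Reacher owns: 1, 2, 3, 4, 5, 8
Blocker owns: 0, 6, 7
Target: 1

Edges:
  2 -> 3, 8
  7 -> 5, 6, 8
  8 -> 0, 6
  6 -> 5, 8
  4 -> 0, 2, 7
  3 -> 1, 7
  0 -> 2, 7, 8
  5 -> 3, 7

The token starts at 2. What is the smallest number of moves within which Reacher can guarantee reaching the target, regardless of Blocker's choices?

A0 = {1}
A1: add {3} — 3 (Reacher) has 3→1.
A2: add {2, 5} — 2 (Reacher) has 2→3; 5 (Reacher) has 5→3.
2 enters the attractor at level 2, so Reacher can force the target in 2 moves from there.

2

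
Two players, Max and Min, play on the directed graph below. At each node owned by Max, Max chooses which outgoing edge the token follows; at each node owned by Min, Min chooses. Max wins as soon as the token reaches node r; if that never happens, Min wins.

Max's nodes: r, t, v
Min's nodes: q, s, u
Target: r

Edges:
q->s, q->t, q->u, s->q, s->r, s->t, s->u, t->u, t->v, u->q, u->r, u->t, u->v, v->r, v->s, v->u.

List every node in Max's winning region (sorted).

A0 = {r}
A1: add {v} — v (Max) has v→r.
A2: add {t} — t (Max) has t→v.
A3 = A2; e.g. q (Min) can still go to s. Fixed point.
Max's winning region = {r, t, v}.

r, t, v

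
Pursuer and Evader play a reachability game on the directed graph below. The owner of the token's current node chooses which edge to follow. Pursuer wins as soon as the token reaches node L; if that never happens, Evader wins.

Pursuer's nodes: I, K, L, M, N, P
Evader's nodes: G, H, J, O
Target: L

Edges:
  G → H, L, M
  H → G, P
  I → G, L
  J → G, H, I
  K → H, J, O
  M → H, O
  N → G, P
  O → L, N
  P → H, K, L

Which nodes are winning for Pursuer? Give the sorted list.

I, K, L, M, N, O, P

A0 = {L}
A1: add {I, P} — I (Pursuer) has I→L; P (Pursuer) has P→L.
A2: add {N} — N (Pursuer) has N→P.
A3: add {O} — O (Evader): all of {L, N} already in.
A4: add {K, M} — K (Pursuer) has K→O; M (Pursuer) has M→O.
A5 = A4; e.g. G (Evader) can still go to H. Fixed point.
Pursuer's winning region = {I, K, L, M, N, O, P}.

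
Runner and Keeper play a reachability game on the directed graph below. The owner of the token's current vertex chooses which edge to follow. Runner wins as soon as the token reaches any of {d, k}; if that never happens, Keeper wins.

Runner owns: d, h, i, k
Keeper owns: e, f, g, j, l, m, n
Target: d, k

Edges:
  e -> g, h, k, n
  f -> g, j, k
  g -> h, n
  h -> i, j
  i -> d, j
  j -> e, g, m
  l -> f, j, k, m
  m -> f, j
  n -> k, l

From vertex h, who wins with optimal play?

Runner

A0 = {d, k}
A1: add {i} — i (Runner) has i→d.
A2: add {h} — h (Runner) has h→i.
A3 = A2; e.g. e (Keeper) can still go to g. Fixed point.
h ∈ A2, so Runner can force the target.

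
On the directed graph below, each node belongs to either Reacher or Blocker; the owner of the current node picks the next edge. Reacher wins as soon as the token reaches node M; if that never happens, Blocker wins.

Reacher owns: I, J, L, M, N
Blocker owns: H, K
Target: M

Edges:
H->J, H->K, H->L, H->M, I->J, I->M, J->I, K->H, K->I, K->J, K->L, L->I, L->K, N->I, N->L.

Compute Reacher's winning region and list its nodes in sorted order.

A0 = {M}
A1: add {I} — I (Reacher) has I→M.
A2: add {J, L, N} — J (Reacher) has J→I; L (Reacher) has L→I; N (Reacher) has N→I.
A3 = A2; e.g. H (Blocker) can still go to K. Fixed point.
Reacher's winning region = {I, J, L, M, N}.

I, J, L, M, N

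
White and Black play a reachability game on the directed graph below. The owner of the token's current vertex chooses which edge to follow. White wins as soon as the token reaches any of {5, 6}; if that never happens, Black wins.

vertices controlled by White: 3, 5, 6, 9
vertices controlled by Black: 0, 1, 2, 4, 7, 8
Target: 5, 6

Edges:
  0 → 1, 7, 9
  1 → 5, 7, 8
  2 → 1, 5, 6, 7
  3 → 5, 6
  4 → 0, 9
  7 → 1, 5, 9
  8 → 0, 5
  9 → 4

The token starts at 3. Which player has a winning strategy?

A0 = {5, 6}
A1: add {3} — 3 (White) has 3→5.
A2 = A1; e.g. 0 (Black) can still go to 1. Fixed point.
3 ∈ A1, so White can force the target.

White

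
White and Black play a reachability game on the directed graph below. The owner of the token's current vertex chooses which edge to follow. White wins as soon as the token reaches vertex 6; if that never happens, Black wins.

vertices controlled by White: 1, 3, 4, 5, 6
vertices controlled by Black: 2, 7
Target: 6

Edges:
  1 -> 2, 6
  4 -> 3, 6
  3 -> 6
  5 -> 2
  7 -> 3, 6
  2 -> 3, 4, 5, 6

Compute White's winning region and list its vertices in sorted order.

A0 = {6}
A1: add {1, 3, 4} — 1 (White) has 1→6; 3 (White) has 3→6; 4 (White) has 4→6.
A2: add {7} — 7 (Black): all of {3, 6} already in.
A3 = A2; e.g. 2 (Black) can still go to 5. Fixed point.
White's winning region = {1, 3, 4, 6, 7}.

1, 3, 4, 6, 7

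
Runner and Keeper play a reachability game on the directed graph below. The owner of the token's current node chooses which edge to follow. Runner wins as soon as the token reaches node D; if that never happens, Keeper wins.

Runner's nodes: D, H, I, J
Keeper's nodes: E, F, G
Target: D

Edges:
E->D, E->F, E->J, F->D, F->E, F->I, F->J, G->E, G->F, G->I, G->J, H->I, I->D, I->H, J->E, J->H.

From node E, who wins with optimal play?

A0 = {D}
A1: add {I} — I (Runner) has I→D.
A2: add {H} — H (Runner) has H→I.
A3: add {J} — J (Runner) has J→H.
A4 = A3; e.g. E (Keeper) can still go to F. Fixed point.
E never enters the attractor, so Keeper can avoid the target forever.

Keeper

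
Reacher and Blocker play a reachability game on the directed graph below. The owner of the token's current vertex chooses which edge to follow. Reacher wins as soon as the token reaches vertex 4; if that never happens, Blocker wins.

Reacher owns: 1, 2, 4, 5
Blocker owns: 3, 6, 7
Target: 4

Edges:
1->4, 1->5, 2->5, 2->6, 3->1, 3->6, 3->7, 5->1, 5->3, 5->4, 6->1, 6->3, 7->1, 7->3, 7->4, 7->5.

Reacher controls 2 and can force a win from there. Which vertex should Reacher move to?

5

A0 = {4}
A1: add {1, 5} — 1 (Reacher) has 1→4; 5 (Reacher) has 5→4.
A2: add {2} — 2 (Reacher) has 2→5.
A3 = A2; e.g. 3 (Blocker) can still go to 6. Fixed point.
From 2, successor 5 is in the attractor (rank 1); the other successor 6 is not.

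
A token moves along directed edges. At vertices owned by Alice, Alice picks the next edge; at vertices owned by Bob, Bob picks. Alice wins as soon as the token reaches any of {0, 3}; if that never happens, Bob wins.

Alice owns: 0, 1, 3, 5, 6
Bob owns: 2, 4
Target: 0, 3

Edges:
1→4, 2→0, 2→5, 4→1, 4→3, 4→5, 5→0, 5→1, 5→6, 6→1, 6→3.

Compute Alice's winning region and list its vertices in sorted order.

A0 = {0, 3}
A1: add {5, 6} — 5 (Alice) has 5→0; 6 (Alice) has 6→3.
A2: add {2} — 2 (Bob): all of {0, 5} already in.
A3 = A2; e.g. 1 (Alice) has no edge into A2. Fixed point.
Alice's winning region = {0, 2, 3, 5, 6}.

0, 2, 3, 5, 6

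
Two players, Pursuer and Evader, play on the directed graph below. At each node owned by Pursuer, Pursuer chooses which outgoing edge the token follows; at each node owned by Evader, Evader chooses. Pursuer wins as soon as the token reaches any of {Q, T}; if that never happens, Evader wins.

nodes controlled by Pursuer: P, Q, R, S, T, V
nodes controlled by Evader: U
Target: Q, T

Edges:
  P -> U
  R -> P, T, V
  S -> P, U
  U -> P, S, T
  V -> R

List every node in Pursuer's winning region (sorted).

A0 = {Q, T}
A1: add {R} — R (Pursuer) has R→T.
A2: add {V} — V (Pursuer) has V→R.
A3 = A2; e.g. P (Pursuer) has no edge into A2. Fixed point.
Pursuer's winning region = {Q, R, T, V}.

Q, R, T, V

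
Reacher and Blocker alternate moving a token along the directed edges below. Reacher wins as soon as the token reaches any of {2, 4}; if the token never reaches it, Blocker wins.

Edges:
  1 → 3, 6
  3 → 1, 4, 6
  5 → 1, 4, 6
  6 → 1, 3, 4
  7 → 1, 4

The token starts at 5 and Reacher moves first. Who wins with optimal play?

Reacher

Track states (vertex, player-to-move).
A0 = {(2,Reacher), (2,Blocker), (4,Reacher), (4,Blocker)}
A1: add {(3,Reacher), (5,Reacher), (6,Reacher), (7,Reacher)}.
(5,Reacher) ∈ A1 ⇒ Reacher forces the target.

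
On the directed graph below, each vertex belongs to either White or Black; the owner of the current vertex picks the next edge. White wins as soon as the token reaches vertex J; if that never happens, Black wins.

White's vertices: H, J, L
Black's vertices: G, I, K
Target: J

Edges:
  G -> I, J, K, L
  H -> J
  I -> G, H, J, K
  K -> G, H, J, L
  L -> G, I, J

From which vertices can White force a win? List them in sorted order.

A0 = {J}
A1: add {H, L} — H (White) has H→J; L (White) has L→J.
A2 = A1; e.g. G (Black) can still go to I. Fixed point.
White's winning region = {H, J, L}.

H, J, L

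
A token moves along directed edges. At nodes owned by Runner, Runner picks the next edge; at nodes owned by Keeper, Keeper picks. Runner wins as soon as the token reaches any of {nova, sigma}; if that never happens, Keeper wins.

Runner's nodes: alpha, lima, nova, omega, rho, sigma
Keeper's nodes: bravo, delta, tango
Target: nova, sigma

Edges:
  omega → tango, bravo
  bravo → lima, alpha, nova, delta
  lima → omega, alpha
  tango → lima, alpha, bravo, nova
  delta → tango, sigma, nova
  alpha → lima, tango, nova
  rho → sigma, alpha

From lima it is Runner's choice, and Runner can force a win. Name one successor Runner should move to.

A0 = {nova, sigma}
A1: add {alpha, rho} — alpha (Runner) has alpha→nova; rho (Runner) has rho→sigma.
A2: add {lima} — lima (Runner) has lima→alpha.
A3 = A2; e.g. tango (Keeper) can still go to bravo. Fixed point.
From lima, successor alpha is in the attractor (rank 1); the other successor omega is not.

alpha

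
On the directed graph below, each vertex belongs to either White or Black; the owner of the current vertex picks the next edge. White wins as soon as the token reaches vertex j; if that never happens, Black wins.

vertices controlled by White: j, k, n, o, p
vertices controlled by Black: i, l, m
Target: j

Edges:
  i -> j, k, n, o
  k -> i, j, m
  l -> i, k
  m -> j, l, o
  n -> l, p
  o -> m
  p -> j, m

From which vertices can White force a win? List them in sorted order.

j, k, n, p

A0 = {j}
A1: add {k, p} — k (White) has k→j; p (White) has p→j.
A2: add {n} — n (White) has n→p.
A3 = A2; e.g. i (Black) can still go to o. Fixed point.
White's winning region = {j, k, n, p}.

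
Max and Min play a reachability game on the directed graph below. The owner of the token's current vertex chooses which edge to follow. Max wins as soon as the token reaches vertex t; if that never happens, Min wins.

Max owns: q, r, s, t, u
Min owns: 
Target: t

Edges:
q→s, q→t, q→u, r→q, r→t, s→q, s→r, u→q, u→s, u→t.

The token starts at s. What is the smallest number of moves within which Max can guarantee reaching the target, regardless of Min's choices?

A0 = {t}
A1: add {q, r, u} — q (Max) has q→t; r (Max) has r→t; u (Max) has u→t.
A2: add {s} — s (Max) has s→q.
A2 = all vertices. Fixed point.
s enters the attractor at level 2, so Max can force the target in 2 moves from there.

2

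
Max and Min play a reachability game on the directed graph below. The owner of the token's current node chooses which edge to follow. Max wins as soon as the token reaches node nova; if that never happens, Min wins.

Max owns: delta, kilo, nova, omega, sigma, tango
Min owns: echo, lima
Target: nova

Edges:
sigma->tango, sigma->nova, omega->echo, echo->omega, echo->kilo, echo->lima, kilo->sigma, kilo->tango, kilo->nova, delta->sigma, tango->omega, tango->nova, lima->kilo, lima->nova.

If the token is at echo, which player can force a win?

Min

A0 = {nova}
A1: add {kilo, sigma, tango} — sigma (Max) has sigma→nova; tango (Max) has tango→nova; kilo (Max) has kilo→nova.
A2: add {delta, lima} — delta (Max) has delta→sigma; lima (Min): all of {kilo, nova} already in.
A3 = A2; e.g. echo (Min) can still go to omega. Fixed point.
echo never enters the attractor, so Min can avoid the target forever.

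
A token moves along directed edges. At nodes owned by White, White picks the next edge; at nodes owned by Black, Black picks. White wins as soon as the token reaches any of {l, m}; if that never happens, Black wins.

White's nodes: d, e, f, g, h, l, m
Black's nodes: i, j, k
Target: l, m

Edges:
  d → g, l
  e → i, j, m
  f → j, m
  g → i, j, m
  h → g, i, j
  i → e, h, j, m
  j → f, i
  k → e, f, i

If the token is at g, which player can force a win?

A0 = {l, m}
A1: add {d, e, f, g} — d (White) has d→l; e (White) has e→m; f (White) has f→m; g (White) has g→m.
g ∈ A1, so White can force the target.

White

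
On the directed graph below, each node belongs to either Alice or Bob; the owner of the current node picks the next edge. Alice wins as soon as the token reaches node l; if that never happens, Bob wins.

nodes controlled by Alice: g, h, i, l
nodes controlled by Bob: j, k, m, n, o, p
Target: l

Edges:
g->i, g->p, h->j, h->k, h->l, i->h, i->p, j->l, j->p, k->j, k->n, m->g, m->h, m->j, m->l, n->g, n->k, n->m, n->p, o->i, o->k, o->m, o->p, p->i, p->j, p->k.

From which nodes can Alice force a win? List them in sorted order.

A0 = {l}
A1: add {h} — h (Alice) has h→l.
A2: add {i} — i (Alice) has i→h.
A3: add {g} — g (Alice) has g→i.
A4 = A3; e.g. j (Bob) can still go to p. Fixed point.
Alice's winning region = {g, h, i, l}.

g, h, i, l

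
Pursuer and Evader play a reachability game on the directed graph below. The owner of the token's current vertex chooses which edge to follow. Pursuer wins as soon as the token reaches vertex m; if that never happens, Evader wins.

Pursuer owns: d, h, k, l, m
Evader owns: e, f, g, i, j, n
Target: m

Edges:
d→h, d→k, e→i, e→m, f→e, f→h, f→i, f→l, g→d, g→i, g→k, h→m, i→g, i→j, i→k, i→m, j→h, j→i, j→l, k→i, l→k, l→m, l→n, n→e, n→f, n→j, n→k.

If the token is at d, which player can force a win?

A0 = {m}
A1: add {h, l} — h (Pursuer) has h→m; l (Pursuer) has l→m.
A2: add {d} — d (Pursuer) has d→h.
A3 = A2; e.g. e (Evader) can still go to i. Fixed point.
d ∈ A2, so Pursuer can force the target.

Pursuer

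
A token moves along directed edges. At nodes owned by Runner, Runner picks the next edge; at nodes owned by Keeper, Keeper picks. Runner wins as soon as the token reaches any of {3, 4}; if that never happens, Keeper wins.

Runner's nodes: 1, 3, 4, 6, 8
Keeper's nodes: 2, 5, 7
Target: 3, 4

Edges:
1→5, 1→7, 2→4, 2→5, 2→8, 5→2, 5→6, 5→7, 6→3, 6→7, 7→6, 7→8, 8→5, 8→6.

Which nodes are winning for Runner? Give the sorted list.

A0 = {3, 4}
A1: add {6} — 6 (Runner) has 6→3.
A2: add {8} — 8 (Runner) has 8→6.
A3: add {7} — 7 (Keeper): all of {6, 8} already in.
A4: add {1} — 1 (Runner) has 1→7.
A5 = A4; e.g. 2 (Keeper) can still go to 5. Fixed point.
Runner's winning region = {1, 3, 4, 6, 7, 8}.

1, 3, 4, 6, 7, 8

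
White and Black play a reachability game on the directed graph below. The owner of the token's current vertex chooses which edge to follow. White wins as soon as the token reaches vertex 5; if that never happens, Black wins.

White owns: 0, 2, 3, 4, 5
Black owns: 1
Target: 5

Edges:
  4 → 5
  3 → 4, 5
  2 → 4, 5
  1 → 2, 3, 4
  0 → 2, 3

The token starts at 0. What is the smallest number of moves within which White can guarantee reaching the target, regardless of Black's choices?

2

A0 = {5}
A1: add {2, 3, 4} — 2 (White) has 2→5; 3 (White) has 3→5; 4 (White) has 4→5.
A2: add {0, 1} — 0 (White) has 0→2; 1 (Black): all of {2, 3, 4} already in.
A2 = all vertices. Fixed point.
0 enters the attractor at level 2, so White can force the target in 2 moves from there.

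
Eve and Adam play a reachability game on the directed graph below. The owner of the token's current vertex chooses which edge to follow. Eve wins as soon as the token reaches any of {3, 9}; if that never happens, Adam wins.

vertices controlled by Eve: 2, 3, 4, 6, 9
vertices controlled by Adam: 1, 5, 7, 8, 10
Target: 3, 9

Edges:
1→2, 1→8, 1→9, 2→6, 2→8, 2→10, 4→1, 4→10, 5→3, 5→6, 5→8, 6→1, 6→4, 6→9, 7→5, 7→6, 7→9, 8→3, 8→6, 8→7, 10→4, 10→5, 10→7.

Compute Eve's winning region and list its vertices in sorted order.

2, 3, 6, 9

A0 = {3, 9}
A1: add {6} — 6 (Eve) has 6→9.
A2: add {2} — 2 (Eve) has 2→6.
A3 = A2; e.g. 1 (Adam) can still go to 8. Fixed point.
Eve's winning region = {2, 3, 6, 9}.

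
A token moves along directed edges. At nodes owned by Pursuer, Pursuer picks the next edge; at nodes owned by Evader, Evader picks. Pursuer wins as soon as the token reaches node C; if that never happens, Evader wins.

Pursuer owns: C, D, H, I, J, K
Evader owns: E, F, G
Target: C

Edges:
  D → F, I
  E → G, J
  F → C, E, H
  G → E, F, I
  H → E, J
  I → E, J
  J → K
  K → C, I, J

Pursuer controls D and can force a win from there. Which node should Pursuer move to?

A0 = {C}
A1: add {K} — K (Pursuer) has K→C.
A2: add {J} — J (Pursuer) has J→K.
A3: add {H, I} — H (Pursuer) has H→J; I (Pursuer) has I→J.
A4: add {D} — D (Pursuer) has D→I.
A5 = A4; e.g. E (Evader) can still go to G. Fixed point.
From D, successor I is in the attractor (rank 3); the other successor F is not.

I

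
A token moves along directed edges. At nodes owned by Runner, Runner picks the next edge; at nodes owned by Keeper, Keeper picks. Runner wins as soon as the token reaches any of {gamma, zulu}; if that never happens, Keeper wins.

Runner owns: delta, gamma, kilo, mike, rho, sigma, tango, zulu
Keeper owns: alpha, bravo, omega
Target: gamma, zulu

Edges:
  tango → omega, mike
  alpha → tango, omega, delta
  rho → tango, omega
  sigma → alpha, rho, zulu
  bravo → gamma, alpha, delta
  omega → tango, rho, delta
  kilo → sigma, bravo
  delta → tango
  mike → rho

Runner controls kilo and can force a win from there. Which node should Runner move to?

A0 = {gamma, zulu}
A1: add {sigma} — sigma (Runner) has sigma→zulu.
A2: add {kilo} — kilo (Runner) has kilo→sigma.
A3 = A2; e.g. tango (Runner) has no edge into A2. Fixed point.
From kilo, successor sigma is in the attractor (rank 1); the other successor bravo is not.

sigma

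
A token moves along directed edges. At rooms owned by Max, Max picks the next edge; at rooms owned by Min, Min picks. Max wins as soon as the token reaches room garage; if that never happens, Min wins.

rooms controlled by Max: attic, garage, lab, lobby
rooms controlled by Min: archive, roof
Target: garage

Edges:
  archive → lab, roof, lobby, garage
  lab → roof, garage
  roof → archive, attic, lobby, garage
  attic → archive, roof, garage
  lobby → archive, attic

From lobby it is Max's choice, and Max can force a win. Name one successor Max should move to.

A0 = {garage}
A1: add {attic, lab} — lab (Max) has lab→garage; attic (Max) has attic→garage.
A2: add {lobby} — lobby (Max) has lobby→attic.
A3 = A2; e.g. archive (Min) can still go to roof. Fixed point.
From lobby, successor attic is in the attractor (rank 1); the other successor archive is not.

attic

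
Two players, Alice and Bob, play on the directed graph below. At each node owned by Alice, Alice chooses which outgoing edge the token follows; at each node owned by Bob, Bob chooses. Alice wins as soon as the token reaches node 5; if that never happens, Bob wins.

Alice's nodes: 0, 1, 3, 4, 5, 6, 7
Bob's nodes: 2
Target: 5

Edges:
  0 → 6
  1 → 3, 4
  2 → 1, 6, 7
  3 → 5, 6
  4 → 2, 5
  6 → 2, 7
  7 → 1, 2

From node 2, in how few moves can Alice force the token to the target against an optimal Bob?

A0 = {5}
A1: add {3, 4} — 3 (Alice) has 3→5; 4 (Alice) has 4→5.
A2: add {1} — 1 (Alice) has 1→3.
A3: add {7} — 7 (Alice) has 7→1.
A4: add {6} — 6 (Alice) has 6→7.
A5: add {0, 2} — 0 (Alice) has 0→6; 2 (Bob): all of {1, 6, 7} already in.
A5 = all vertices. Fixed point.
2 enters the attractor at level 5, so Alice can force the target in 5 moves from there.

5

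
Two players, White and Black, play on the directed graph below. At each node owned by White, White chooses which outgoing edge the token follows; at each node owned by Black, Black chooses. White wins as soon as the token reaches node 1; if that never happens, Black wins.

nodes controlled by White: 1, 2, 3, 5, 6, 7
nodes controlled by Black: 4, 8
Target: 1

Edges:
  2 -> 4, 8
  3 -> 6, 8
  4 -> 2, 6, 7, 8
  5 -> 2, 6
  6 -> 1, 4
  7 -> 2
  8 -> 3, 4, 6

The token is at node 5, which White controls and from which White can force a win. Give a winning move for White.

6

A0 = {1}
A1: add {6} — 6 (White) has 6→1.
A2: add {3, 5} — 3 (White) has 3→6; 5 (White) has 5→6.
A3 = A2; e.g. 2 (White) has no edge into A2. Fixed point.
From 5, successor 6 is in the attractor (rank 1); the other successor 2 is not.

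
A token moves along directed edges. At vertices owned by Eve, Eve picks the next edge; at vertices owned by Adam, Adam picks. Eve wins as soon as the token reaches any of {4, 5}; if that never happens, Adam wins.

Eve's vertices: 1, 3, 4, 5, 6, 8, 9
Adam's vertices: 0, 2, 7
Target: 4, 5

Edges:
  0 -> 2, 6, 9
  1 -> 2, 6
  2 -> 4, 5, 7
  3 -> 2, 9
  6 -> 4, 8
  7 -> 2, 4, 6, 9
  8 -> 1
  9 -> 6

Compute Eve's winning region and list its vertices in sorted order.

1, 3, 4, 5, 6, 8, 9

A0 = {4, 5}
A1: add {6} — 6 (Eve) has 6→4.
A2: add {1, 9} — 1 (Eve) has 1→6; 9 (Eve) has 9→6.
A3: add {3, 8} — 3 (Eve) has 3→9; 8 (Eve) has 8→1.
A4 = A3; e.g. 0 (Adam) can still go to 2. Fixed point.
Eve's winning region = {1, 3, 4, 5, 6, 8, 9}.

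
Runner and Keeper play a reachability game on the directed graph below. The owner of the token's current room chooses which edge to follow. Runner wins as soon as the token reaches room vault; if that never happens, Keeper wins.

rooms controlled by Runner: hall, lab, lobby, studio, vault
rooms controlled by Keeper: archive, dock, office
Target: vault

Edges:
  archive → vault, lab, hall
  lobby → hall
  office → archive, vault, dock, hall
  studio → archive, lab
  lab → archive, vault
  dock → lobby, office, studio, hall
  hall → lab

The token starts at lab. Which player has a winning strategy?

Runner

A0 = {vault}
A1: add {lab} — lab (Runner) has lab→vault.
lab ∈ A1, so Runner can force the target.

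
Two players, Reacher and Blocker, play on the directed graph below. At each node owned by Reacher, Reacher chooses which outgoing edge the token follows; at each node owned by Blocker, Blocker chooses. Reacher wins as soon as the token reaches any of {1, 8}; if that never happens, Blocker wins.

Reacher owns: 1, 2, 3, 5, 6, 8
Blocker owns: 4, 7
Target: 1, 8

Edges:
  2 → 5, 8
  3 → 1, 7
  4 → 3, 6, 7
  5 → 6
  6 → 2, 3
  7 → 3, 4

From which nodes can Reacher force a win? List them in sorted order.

1, 2, 3, 5, 6, 8

A0 = {1, 8}
A1: add {2, 3} — 2 (Reacher) has 2→8; 3 (Reacher) has 3→1.
A2: add {6} — 6 (Reacher) has 6→2.
A3: add {5} — 5 (Reacher) has 5→6.
A4 = A3; e.g. 4 (Blocker) can still go to 7. Fixed point.
Reacher's winning region = {1, 2, 3, 5, 6, 8}.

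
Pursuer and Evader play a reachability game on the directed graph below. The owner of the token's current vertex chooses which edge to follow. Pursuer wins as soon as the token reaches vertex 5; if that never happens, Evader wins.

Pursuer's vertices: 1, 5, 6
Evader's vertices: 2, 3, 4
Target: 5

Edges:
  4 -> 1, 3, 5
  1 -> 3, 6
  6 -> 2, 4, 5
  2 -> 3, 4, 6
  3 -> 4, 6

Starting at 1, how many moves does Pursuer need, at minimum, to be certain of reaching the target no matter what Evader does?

A0 = {5}
A1: add {6} — 6 (Pursuer) has 6→5.
A2: add {1} — 1 (Pursuer) has 1→6.
A3 = A2; e.g. 2 (Evader) can still go to 3. Fixed point.
1 enters the attractor at level 2, so Pursuer can force the target in 2 moves from there.

2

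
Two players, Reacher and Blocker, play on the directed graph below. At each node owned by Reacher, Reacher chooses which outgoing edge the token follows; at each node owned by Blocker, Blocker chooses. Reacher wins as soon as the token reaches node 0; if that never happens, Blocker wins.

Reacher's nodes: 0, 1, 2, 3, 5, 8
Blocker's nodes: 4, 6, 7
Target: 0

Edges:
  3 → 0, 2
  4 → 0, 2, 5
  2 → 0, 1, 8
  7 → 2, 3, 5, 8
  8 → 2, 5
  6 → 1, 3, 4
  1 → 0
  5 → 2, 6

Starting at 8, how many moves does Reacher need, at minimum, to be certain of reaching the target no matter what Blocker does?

2

A0 = {0}
A1: add {1, 2, 3} — 1 (Reacher) has 1→0; 2 (Reacher) has 2→0; 3 (Reacher) has 3→0.
A2: add {5, 8} — 5 (Reacher) has 5→2; 8 (Reacher) has 8→2.
8 enters the attractor at level 2, so Reacher can force the target in 2 moves from there.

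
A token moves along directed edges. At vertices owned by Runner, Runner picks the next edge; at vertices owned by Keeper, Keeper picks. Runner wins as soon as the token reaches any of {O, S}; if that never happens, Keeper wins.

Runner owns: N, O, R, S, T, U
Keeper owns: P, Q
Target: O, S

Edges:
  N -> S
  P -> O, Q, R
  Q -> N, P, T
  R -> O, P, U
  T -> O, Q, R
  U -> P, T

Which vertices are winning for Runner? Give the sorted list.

N, O, R, S, T, U

A0 = {O, S}
A1: add {N, R, T} — N (Runner) has N→S; R (Runner) has R→O; T (Runner) has T→O.
A2: add {U} — U (Runner) has U→T.
A3 = A2; e.g. P (Keeper) can still go to Q. Fixed point.
Runner's winning region = {N, O, R, S, T, U}.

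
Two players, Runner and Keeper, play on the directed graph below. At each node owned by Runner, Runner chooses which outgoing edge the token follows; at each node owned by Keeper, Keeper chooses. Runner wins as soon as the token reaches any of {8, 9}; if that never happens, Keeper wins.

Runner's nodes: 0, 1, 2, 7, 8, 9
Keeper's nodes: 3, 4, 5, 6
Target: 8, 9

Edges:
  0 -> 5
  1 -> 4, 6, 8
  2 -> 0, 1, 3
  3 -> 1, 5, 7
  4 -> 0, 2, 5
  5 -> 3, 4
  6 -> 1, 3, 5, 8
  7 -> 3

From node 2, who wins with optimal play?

Runner

A0 = {8, 9}
A1: add {1} — 1 (Runner) has 1→8.
A2: add {2} — 2 (Runner) has 2→1.
A3 = A2; e.g. 0 (Runner) has no edge into A2. Fixed point.
2 ∈ A2, so Runner can force the target.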